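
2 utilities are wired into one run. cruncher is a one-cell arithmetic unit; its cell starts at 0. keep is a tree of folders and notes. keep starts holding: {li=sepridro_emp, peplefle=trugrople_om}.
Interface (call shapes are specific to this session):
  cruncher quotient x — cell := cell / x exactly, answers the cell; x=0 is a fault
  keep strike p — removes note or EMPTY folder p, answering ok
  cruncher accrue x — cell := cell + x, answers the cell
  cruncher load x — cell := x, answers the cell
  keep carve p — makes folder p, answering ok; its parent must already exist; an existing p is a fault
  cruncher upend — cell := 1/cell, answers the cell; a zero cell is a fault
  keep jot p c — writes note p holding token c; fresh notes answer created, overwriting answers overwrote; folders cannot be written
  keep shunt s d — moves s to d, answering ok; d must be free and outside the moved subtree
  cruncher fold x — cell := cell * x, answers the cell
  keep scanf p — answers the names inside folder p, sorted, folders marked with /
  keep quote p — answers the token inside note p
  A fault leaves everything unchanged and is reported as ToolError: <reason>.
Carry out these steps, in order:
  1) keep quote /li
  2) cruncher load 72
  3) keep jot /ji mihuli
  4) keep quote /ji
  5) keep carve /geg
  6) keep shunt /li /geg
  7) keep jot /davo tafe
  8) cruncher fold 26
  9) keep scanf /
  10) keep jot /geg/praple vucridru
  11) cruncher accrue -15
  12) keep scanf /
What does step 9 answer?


Answer: [davo, geg/, ji, li, peplefle]

Derivation:
Step: keep quote[p: /li]
Result: sepridro_emp
Step: cruncher load[x: 72]
Result: 72
Step: keep jot[p: /ji; c: mihuli]
Result: created
Step: keep quote[p: /ji]
Result: mihuli
Step: keep carve[p: /geg]
Result: ok
Step: keep shunt[s: /li; d: /geg]
Result: ToolError: exists
Step: keep jot[p: /davo; c: tafe]
Result: created
Step: cruncher fold[x: 26]
Result: 1872
Step: keep scanf[p: /]
Result: [davo, geg/, ji, li, peplefle]
Step: keep jot[p: /geg/praple; c: vucridru]
Result: created
Step: cruncher accrue[x: -15]
Result: 1857
Step: keep scanf[p: /]
Result: [davo, geg/, ji, li, peplefle]


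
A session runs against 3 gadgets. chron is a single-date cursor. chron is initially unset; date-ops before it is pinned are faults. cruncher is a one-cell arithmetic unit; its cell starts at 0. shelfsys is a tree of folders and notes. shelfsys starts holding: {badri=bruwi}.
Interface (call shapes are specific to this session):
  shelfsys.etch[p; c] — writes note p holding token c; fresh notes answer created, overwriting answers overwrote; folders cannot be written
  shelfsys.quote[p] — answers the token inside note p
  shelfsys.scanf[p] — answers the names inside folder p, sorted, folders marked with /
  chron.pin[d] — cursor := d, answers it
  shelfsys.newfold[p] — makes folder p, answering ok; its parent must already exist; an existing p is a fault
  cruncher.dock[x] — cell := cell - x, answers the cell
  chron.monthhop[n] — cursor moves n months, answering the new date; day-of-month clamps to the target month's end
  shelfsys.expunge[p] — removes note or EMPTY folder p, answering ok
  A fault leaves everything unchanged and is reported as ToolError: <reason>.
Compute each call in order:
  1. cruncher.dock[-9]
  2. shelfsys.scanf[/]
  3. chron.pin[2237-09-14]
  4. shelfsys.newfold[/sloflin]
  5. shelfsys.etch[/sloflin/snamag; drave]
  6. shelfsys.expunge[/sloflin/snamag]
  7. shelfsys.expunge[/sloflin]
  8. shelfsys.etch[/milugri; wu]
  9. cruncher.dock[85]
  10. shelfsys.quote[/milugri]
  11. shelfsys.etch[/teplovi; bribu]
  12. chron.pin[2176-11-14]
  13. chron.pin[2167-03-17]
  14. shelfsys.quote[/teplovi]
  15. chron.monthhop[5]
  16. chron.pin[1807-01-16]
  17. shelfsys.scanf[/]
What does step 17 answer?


Answer: [badri, milugri, teplovi]

Derivation:
Calling dock using x→-9, and see 9.
I use scanf using p→/, giving [badri].
Then pin using d→2237-09-14, and see 2237-09-14.
Calling newfold using p→/sloflin: ok.
Next I call etch using p→/sloflin/snamag, c→drave, which returns created.
Calling expunge using p→/sloflin/snamag, and get ok.
Calling expunge using p→/sloflin, giving ok.
Now I run etch using p→/milugri, c→wu, giving created.
Using dock using x→85, and see -76.
I call quote using p→/milugri, — result: wu.
Next I call etch using p→/teplovi, c→bribu, yielding created.
I run pin using d→2176-11-14, — result: 2176-11-14.
I try pin using d→2167-03-17, and see 2167-03-17.
Next I call quote using p→/teplovi, which returns bribu.
I try monthhop using n→5, → 2167-08-17.
Now I run pin using d→1807-01-16, and get 1807-01-16.
I use scanf using p→/, and observe [badri, milugri, teplovi].


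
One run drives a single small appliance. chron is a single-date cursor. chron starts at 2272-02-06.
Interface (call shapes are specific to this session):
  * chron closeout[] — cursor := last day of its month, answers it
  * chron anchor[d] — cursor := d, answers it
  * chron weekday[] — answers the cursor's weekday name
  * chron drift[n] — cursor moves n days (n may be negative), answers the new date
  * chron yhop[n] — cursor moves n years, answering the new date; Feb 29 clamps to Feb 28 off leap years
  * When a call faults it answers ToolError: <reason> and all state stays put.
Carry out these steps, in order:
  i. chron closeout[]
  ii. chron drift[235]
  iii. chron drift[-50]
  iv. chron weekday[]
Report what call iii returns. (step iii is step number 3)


Answer: 2272-09-01

Derivation:
-> chron closeout()
<- 2272-02-29
-> chron drift(n='235')
<- 2272-10-21
-> chron drift(n='-50')
<- 2272-09-01
-> chron weekday()
<- Sunday


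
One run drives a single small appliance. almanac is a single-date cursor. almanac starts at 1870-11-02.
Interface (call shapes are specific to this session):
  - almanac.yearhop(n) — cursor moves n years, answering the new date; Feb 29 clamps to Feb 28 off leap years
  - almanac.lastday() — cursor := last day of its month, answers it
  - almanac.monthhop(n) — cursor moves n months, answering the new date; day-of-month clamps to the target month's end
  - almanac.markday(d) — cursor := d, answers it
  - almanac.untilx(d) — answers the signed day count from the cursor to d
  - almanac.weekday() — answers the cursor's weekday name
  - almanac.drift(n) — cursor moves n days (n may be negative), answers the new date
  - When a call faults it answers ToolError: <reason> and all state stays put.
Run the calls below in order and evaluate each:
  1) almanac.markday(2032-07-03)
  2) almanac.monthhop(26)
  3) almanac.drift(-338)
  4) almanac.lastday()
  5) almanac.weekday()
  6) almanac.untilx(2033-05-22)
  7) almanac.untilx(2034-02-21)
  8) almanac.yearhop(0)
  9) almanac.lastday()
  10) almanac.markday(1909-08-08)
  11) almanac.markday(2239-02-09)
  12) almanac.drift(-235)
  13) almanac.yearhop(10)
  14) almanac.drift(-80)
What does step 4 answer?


·→ almanac.markday(d=2032-07-03)
·← 2032-07-03
·→ almanac.monthhop(n=26)
·← 2034-09-03
·→ almanac.drift(n=-338)
·← 2033-09-30
·→ almanac.lastday()
·← 2033-09-30
·→ almanac.weekday()
·← Friday
·→ almanac.untilx(d=2033-05-22)
·← -131
·→ almanac.untilx(d=2034-02-21)
·← 144
·→ almanac.yearhop(n=0)
·← 2033-09-30
·→ almanac.lastday()
·← 2033-09-30
·→ almanac.markday(d=1909-08-08)
·← 1909-08-08
·→ almanac.markday(d=2239-02-09)
·← 2239-02-09
·→ almanac.drift(n=-235)
·← 2238-06-19
·→ almanac.yearhop(n=10)
·← 2248-06-19
·→ almanac.drift(n=-80)
·← 2248-03-31

Answer: 2033-09-30


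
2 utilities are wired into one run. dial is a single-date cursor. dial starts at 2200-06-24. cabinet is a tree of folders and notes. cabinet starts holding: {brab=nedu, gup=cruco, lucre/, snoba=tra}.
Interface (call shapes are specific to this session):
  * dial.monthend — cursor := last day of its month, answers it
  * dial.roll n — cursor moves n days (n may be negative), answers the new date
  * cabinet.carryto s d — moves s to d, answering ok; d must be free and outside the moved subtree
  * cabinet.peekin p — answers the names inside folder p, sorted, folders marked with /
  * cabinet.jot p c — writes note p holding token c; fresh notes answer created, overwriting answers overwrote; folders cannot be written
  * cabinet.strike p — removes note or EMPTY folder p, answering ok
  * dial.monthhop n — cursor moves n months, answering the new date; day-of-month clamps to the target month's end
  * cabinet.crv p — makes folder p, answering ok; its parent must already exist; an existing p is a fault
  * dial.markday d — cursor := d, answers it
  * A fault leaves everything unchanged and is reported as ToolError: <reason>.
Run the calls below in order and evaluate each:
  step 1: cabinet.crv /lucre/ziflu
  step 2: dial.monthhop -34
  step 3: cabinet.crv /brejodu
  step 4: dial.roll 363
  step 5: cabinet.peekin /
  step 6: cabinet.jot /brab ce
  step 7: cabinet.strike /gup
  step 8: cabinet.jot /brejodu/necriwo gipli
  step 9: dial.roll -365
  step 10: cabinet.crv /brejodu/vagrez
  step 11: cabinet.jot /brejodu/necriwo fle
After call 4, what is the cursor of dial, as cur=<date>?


Answer: cur=2198-08-22

Derivation:
# 1. cabinet.crv(p='/lucre/ziflu') == ok
# 2. dial.monthhop(n='-34') == 2197-08-24
# 3. cabinet.crv(p='/brejodu') == ok
# 4. dial.roll(n='363') == 2198-08-22
# 5. cabinet.peekin(p='/') == [brab, brejodu/, gup, lucre/, snoba]
# 6. cabinet.jot(p='/brab', c='ce') == overwrote
# 7. cabinet.strike(p='/gup') == ok
# 8. cabinet.jot(p='/brejodu/necriwo', c='gipli') == created
# 9. dial.roll(n='-365') == 2197-08-22
# 10. cabinet.crv(p='/brejodu/vagrez') == ok
# 11. cabinet.jot(p='/brejodu/necriwo', c='fle') == overwrote


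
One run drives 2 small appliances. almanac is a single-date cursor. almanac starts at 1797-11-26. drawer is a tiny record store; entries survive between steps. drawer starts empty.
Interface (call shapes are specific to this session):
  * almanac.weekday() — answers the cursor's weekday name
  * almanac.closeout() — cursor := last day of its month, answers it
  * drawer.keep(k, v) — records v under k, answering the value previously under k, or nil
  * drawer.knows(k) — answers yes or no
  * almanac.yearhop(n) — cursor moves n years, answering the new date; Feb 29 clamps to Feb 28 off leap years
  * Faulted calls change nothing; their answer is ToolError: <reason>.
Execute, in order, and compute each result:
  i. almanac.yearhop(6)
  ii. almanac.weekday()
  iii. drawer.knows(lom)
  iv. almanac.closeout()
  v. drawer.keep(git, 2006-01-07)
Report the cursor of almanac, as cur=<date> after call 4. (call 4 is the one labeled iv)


I use almanac.yearhop on n→6, and get 1803-11-26.
Invoking almanac.weekday, which returns Saturday.
I call drawer.knows on k→lom, — result: no.
Using almanac.closeout: 1803-11-30.
I call drawer.keep on k→git, v→2006-01-07: nil.

Answer: cur=1803-11-30


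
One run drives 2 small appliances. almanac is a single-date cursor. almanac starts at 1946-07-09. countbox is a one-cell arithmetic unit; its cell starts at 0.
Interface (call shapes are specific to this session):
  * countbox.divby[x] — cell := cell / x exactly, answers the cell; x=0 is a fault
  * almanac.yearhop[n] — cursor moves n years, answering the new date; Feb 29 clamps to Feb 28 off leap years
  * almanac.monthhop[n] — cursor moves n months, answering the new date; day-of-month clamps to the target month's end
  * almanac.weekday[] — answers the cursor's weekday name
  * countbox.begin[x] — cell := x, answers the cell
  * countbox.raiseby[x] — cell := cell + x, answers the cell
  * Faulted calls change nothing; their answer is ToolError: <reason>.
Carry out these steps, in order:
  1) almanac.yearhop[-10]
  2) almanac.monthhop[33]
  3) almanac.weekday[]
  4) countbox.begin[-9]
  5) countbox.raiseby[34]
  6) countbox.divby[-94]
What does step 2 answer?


→ almanac.yearhop(n='-10')
← 1936-07-09
→ almanac.monthhop(n='33')
← 1939-04-09
→ almanac.weekday()
← Sunday
→ countbox.begin(x='-9')
← -9
→ countbox.raiseby(x='34')
← 25
→ countbox.divby(x='-94')
← -25/94

Answer: 1939-04-09


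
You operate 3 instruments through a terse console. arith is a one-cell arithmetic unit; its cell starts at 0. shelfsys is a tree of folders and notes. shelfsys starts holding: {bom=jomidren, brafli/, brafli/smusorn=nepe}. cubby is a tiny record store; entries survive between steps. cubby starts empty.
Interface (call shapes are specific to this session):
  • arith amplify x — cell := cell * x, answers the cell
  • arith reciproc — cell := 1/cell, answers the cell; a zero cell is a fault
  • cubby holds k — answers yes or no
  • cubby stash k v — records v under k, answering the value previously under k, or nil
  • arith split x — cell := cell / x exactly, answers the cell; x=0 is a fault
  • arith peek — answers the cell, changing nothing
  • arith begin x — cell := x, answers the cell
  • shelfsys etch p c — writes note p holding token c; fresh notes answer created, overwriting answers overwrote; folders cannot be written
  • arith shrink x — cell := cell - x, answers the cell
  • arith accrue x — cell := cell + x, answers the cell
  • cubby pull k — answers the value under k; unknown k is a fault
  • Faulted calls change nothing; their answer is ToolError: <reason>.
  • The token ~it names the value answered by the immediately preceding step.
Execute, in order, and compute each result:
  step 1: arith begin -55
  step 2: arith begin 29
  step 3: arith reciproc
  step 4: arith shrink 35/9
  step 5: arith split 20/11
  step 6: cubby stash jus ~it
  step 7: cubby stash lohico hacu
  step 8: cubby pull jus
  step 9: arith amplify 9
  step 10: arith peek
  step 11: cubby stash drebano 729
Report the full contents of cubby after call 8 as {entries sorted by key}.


Answer: {jus=-5533/2610, lohico=hacu}

Derivation:
-- arith begin(x='-55') => -55
-- arith begin(x='29') => 29
-- arith reciproc() => 1/29
-- arith shrink(x='35/9') => -1006/261
-- arith split(x='20/11') => -5533/2610
-- cubby stash(k='jus', v='~it') => nil
-- cubby stash(k='lohico', v='hacu') => nil
-- cubby pull(k='jus') => -5533/2610
-- arith amplify(x='9') => -5533/290
-- arith peek() => -5533/290
-- cubby stash(k='drebano', v='729') => nil


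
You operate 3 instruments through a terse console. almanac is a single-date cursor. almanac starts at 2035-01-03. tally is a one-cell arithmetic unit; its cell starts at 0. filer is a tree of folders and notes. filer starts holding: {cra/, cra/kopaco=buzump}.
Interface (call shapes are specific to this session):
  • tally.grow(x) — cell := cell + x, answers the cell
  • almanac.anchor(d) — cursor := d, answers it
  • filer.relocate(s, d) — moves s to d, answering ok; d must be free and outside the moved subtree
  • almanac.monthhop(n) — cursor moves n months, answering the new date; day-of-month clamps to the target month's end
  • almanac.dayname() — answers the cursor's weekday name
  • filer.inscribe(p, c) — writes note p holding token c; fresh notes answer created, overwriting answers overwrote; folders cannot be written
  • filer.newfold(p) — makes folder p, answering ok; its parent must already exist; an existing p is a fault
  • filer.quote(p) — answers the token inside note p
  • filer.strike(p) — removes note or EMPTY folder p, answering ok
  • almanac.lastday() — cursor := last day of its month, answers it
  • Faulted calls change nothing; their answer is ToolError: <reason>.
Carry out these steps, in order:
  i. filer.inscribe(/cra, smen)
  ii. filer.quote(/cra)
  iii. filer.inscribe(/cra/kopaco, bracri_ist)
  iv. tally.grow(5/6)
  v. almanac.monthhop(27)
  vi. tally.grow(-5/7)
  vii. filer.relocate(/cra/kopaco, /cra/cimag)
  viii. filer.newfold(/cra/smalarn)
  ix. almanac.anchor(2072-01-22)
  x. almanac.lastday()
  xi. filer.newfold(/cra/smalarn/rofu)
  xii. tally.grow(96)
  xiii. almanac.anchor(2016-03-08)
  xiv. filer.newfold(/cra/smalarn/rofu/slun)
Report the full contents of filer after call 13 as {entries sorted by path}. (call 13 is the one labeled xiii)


Answer: {cra/, cra/cimag=bracri_ist, cra/smalarn/, cra/smalarn/rofu/}

Derivation:
~$ filer.inscribe /cra smen
[out] ToolError: is a directory
~$ filer.quote /cra
[out] ToolError: is a directory
~$ filer.inscribe /cra/kopaco bracri_ist
[out] overwrote
~$ tally.grow 5/6
[out] 5/6
~$ almanac.monthhop 27
[out] 2037-04-03
~$ tally.grow -5/7
[out] 5/42
~$ filer.relocate /cra/kopaco /cra/cimag
[out] ok
~$ filer.newfold /cra/smalarn
[out] ok
~$ almanac.anchor 2072-01-22
[out] 2072-01-22
~$ almanac.lastday
[out] 2072-01-31
~$ filer.newfold /cra/smalarn/rofu
[out] ok
~$ tally.grow 96
[out] 4037/42
~$ almanac.anchor 2016-03-08
[out] 2016-03-08
~$ filer.newfold /cra/smalarn/rofu/slun
[out] ok


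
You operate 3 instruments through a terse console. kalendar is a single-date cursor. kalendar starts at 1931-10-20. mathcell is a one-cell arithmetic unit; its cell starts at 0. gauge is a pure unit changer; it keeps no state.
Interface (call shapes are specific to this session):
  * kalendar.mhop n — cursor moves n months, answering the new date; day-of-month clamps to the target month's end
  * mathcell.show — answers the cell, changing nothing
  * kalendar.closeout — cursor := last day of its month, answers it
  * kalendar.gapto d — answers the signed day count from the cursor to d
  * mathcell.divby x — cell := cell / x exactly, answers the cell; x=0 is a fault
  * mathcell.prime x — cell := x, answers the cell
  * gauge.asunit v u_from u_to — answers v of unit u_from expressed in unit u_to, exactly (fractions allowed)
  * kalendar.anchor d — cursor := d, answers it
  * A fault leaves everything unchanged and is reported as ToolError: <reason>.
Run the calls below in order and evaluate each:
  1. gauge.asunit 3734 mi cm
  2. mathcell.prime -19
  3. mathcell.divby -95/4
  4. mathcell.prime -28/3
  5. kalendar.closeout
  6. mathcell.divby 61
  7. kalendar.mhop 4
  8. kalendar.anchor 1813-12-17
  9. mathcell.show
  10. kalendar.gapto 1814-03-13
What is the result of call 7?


Answer: 1932-02-29

Derivation:
-- 1. asunit(v=3734, u_from=mi, u_to=cm) : 3004645248/5
-- 2. prime(x=-19) : -19
-- 3. divby(x=-95/4) : 4/5
-- 4. prime(x=-28/3) : -28/3
-- 5. closeout() : 1931-10-31
-- 6. divby(x=61) : -28/183
-- 7. mhop(n=4) : 1932-02-29
-- 8. anchor(d=1813-12-17) : 1813-12-17
-- 9. show() : -28/183
-- 10. gapto(d=1814-03-13) : 86


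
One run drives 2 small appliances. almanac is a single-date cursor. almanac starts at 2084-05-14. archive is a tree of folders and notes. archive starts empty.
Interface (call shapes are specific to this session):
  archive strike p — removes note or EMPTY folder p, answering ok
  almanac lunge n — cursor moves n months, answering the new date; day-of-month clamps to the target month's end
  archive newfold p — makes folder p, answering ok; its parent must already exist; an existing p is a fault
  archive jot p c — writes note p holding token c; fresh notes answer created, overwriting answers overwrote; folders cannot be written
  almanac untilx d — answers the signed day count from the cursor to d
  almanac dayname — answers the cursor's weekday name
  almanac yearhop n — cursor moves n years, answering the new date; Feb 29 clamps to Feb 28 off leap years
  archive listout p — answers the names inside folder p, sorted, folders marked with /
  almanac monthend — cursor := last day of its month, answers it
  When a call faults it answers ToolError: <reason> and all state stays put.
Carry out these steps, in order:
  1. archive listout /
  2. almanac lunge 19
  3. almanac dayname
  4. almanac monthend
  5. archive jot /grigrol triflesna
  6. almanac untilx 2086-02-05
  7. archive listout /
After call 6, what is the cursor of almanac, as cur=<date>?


Answer: cur=2085-12-31

Derivation:
> archive listout /
:: []
> almanac lunge 19
:: 2085-12-14
> almanac dayname
:: Friday
> almanac monthend
:: 2085-12-31
> archive jot /grigrol triflesna
:: created
> almanac untilx 2086-02-05
:: 36
> archive listout /
:: [grigrol]


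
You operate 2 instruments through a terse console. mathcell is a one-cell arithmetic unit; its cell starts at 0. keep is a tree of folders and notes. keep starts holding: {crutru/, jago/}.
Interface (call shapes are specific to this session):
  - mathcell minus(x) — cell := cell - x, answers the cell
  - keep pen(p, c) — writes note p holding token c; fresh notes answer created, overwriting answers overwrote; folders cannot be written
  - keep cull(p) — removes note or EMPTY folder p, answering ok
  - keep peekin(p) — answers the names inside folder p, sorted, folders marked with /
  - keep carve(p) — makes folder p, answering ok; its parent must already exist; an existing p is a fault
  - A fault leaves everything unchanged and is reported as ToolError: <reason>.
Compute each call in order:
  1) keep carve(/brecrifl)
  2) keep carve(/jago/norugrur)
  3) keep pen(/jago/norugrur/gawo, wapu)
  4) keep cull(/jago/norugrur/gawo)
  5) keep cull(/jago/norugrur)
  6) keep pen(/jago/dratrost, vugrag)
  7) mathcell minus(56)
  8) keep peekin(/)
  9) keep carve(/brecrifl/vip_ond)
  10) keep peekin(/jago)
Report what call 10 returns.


Answer: [dratrost]

Derivation:
Step: keep carve[p='/brecrifl']
Result: ok
Step: keep carve[p='/jago/norugrur']
Result: ok
Step: keep pen[p='/jago/norugrur/gawo'; c='wapu']
Result: created
Step: keep cull[p='/jago/norugrur/gawo']
Result: ok
Step: keep cull[p='/jago/norugrur']
Result: ok
Step: keep pen[p='/jago/dratrost'; c='vugrag']
Result: created
Step: mathcell minus[x='56']
Result: -56
Step: keep peekin[p='/']
Result: [brecrifl/, crutru/, jago/]
Step: keep carve[p='/brecrifl/vip_ond']
Result: ok
Step: keep peekin[p='/jago']
Result: [dratrost]


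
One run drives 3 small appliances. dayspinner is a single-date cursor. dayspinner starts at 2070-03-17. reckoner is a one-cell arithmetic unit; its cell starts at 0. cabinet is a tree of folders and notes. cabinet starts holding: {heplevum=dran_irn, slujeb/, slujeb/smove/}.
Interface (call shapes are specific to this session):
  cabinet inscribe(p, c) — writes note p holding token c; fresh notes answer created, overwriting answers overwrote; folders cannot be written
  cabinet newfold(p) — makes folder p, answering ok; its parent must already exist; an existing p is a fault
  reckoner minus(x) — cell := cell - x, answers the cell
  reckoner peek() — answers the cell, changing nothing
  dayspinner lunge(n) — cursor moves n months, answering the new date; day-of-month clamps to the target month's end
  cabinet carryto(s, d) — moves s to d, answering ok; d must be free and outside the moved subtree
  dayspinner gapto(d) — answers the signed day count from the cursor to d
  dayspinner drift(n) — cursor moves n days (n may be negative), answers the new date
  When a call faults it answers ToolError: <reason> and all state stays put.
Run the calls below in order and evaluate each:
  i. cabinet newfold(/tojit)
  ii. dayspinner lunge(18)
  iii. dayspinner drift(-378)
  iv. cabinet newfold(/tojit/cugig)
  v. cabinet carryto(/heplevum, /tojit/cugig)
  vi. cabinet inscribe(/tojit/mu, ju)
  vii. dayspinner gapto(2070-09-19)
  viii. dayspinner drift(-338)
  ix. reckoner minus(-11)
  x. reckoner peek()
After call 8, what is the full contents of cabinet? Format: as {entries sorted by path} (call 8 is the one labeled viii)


% cabinet newfold p='/tojit'
= ok
% dayspinner lunge n='18'
= 2071-09-17
% dayspinner drift n='-378'
= 2070-09-04
% cabinet newfold p='/tojit/cugig'
= ok
% cabinet carryto s='/heplevum' d='/tojit/cugig'
= ToolError: exists
% cabinet inscribe p='/tojit/mu' c='ju'
= created
% dayspinner gapto d='2070-09-19'
= 15
% dayspinner drift n='-338'
= 2069-10-01
% reckoner minus x='-11'
= 11
% reckoner peek
= 11

Answer: {heplevum=dran_irn, slujeb/, slujeb/smove/, tojit/, tojit/cugig/, tojit/mu=ju}


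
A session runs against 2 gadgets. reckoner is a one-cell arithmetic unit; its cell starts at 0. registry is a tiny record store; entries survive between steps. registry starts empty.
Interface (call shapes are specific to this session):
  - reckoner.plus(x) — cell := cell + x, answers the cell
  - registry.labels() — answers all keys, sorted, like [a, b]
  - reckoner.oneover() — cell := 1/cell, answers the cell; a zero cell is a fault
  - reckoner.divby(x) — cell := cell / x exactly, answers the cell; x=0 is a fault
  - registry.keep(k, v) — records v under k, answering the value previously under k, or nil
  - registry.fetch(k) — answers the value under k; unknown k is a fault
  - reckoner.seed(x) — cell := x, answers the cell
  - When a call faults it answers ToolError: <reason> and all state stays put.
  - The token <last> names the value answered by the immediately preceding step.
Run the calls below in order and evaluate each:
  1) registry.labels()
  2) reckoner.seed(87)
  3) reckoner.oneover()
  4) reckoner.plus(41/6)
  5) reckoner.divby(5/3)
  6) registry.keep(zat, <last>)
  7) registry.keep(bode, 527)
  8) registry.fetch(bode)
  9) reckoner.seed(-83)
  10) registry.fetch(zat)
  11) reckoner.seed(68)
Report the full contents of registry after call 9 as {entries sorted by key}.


// registry.labels() ~> []
// reckoner.seed(x='87') ~> 87
// reckoner.oneover() ~> 1/87
// reckoner.plus(x='41/6') ~> 397/58
// reckoner.divby(x='5/3') ~> 1191/290
// registry.keep(k='zat', v='<last>') ~> nil
// registry.keep(k='bode', v='527') ~> nil
// registry.fetch(k='bode') ~> 527
// reckoner.seed(x='-83') ~> -83
// registry.fetch(k='zat') ~> 1191/290
// reckoner.seed(x='68') ~> 68

Answer: {bode=527, zat=1191/290}


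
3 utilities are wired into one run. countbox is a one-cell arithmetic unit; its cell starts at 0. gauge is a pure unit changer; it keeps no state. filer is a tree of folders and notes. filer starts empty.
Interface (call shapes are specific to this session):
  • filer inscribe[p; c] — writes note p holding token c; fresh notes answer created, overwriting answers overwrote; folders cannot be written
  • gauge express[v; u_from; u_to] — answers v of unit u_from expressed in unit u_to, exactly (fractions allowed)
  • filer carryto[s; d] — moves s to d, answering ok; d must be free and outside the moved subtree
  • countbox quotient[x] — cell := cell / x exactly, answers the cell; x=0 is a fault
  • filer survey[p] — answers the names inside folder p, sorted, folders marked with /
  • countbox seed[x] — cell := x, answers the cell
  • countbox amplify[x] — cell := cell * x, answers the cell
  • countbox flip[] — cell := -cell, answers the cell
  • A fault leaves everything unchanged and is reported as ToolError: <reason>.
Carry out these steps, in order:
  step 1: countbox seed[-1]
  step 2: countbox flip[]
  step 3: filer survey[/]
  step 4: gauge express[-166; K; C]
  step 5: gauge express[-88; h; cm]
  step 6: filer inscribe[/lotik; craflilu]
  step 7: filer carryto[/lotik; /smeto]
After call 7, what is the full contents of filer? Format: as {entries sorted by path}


Answer: {smeto=craflilu}

Derivation:
[in] countbox seed -1
= -1
[in] countbox flip
= 1
[in] filer survey /
= []
[in] gauge express -166 K C
= -8783/20
[in] gauge express -88 h cm
= ToolError: incompatible units
[in] filer inscribe /lotik craflilu
= created
[in] filer carryto /lotik /smeto
= ok


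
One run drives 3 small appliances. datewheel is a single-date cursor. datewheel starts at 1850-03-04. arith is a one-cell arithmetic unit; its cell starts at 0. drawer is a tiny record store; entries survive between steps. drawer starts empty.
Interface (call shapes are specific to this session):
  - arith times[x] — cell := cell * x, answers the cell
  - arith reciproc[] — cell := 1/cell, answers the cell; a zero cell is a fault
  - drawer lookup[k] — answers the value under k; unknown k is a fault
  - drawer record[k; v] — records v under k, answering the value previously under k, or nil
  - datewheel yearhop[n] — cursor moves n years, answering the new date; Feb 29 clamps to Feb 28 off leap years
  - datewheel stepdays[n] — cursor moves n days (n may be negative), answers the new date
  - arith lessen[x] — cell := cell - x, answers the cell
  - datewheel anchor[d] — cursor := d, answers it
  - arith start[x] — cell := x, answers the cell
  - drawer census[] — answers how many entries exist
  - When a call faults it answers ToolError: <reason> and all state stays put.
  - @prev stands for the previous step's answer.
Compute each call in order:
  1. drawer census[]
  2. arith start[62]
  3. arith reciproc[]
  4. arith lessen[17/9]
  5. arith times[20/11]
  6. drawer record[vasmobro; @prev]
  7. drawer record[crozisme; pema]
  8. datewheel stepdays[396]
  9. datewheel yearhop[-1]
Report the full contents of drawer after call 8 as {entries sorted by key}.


Answer: {crozisme=pema, vasmobro=-950/279}

Derivation:
Calling drawer census(), giving 0.
I run arith start on 62, which returns 62.
Calling arith reciproc, yielding 1/62.
I run arith lessen on 17/9, and see -1045/558.
Next I call arith times on 20/11, and see -950/279.
Now I run drawer record on vasmobro, @prev, and observe nil.
Using drawer record on crozisme, pema, which returns nil.
Calling datewheel stepdays on 396, giving 1851-04-04.
I run datewheel yearhop on -1, which returns 1850-04-04.


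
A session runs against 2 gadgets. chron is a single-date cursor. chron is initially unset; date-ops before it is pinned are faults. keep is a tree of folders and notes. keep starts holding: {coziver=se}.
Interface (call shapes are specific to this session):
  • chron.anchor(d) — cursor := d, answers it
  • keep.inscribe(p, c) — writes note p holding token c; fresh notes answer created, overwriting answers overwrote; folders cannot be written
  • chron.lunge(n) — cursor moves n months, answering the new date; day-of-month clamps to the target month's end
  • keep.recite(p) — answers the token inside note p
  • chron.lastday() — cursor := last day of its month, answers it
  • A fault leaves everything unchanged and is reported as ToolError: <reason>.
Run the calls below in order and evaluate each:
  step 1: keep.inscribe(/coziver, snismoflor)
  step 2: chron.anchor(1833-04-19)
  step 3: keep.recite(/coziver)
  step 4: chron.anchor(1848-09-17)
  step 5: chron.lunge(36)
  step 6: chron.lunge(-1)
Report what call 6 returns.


>> inscribe(p: /coziver, c: snismoflor)
<< overwrote
>> anchor(d: 1833-04-19)
<< 1833-04-19
>> recite(p: /coziver)
<< snismoflor
>> anchor(d: 1848-09-17)
<< 1848-09-17
>> lunge(n: 36)
<< 1851-09-17
>> lunge(n: -1)
<< 1851-08-17

Answer: 1851-08-17


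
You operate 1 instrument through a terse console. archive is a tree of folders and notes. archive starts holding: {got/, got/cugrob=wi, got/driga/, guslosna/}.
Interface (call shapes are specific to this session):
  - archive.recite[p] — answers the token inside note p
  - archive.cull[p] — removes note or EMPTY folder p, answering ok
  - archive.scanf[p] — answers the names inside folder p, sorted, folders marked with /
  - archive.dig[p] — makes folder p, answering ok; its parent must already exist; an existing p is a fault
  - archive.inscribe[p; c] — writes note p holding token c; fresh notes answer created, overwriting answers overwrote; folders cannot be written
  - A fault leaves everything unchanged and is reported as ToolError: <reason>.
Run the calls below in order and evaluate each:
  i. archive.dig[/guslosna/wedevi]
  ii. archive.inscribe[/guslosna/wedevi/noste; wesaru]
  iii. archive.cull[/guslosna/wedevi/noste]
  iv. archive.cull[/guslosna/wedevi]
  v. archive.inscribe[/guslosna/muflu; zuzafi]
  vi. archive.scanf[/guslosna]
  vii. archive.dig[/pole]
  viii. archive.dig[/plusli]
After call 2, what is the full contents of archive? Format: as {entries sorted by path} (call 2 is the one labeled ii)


Answer: {got/, got/cugrob=wi, got/driga/, guslosna/, guslosna/wedevi/, guslosna/wedevi/noste=wesaru}

Derivation:
Calling dig with p→/guslosna/wedevi, giving ok.
I invoke inscribe with p→/guslosna/wedevi/noste, c→wesaru: created.
Calling cull with p→/guslosna/wedevi/noste, and observe ok.
Next I call cull with p→/guslosna/wedevi, and observe ok.
Calling inscribe with p→/guslosna/muflu, c→zuzafi, and observe created.
Calling scanf with p→/guslosna, which returns [muflu].
I run dig with p→/pole, and observe ok.
Next I call dig with p→/plusli, yielding ok.


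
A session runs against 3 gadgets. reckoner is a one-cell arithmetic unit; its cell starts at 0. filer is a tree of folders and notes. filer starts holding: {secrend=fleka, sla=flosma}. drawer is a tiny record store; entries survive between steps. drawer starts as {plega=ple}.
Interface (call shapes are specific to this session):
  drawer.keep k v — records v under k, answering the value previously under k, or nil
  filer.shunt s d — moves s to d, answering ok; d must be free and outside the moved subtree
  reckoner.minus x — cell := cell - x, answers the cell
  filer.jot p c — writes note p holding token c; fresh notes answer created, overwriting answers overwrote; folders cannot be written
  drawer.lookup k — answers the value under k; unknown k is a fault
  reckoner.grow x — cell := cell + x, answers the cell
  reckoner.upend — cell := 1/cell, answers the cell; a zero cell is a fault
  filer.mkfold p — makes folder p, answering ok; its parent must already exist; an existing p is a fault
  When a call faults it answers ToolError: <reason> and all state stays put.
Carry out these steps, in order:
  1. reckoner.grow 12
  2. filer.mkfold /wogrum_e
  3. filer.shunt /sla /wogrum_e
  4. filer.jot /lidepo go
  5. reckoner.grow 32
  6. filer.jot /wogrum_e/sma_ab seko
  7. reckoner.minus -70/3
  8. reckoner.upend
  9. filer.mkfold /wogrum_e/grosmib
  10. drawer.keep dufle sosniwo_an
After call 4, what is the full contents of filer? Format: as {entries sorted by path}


$ reckoner.grow 12
= 12
$ filer.mkfold /wogrum_e
= ok
$ filer.shunt /sla /wogrum_e
= ToolError: exists
$ filer.jot /lidepo go
= created
$ reckoner.grow 32
= 44
$ filer.jot /wogrum_e/sma_ab seko
= created
$ reckoner.minus -70/3
= 202/3
$ reckoner.upend
= 3/202
$ filer.mkfold /wogrum_e/grosmib
= ok
$ drawer.keep dufle sosniwo_an
= nil

Answer: {lidepo=go, secrend=fleka, sla=flosma, wogrum_e/}


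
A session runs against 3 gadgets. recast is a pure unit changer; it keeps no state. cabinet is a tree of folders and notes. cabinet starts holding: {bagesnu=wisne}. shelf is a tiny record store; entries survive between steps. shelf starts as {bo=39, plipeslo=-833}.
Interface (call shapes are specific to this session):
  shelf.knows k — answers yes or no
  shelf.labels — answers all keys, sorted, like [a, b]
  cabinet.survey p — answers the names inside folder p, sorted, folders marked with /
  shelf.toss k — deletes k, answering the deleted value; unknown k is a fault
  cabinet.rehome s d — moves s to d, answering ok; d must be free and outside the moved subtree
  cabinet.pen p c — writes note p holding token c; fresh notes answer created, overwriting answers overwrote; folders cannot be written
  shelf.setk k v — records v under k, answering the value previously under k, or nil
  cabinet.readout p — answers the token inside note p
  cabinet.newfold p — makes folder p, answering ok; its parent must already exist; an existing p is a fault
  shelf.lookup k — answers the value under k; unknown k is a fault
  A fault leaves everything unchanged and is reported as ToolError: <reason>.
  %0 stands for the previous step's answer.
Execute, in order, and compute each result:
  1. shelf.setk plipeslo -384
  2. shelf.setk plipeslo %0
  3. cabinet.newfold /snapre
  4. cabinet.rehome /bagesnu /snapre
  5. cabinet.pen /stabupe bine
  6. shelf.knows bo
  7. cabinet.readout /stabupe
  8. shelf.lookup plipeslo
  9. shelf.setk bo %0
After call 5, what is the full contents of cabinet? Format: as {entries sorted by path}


% setk k='plipeslo' v='-384'
[out] -833
% setk k='plipeslo' v='%0'
[out] -384
% newfold p='/snapre'
[out] ok
% rehome s='/bagesnu' d='/snapre'
[out] ToolError: exists
% pen p='/stabupe' c='bine'
[out] created
% knows k='bo'
[out] yes
% readout p='/stabupe'
[out] bine
% lookup k='plipeslo'
[out] -833
% setk k='bo' v='%0'
[out] 39

Answer: {bagesnu=wisne, snapre/, stabupe=bine}


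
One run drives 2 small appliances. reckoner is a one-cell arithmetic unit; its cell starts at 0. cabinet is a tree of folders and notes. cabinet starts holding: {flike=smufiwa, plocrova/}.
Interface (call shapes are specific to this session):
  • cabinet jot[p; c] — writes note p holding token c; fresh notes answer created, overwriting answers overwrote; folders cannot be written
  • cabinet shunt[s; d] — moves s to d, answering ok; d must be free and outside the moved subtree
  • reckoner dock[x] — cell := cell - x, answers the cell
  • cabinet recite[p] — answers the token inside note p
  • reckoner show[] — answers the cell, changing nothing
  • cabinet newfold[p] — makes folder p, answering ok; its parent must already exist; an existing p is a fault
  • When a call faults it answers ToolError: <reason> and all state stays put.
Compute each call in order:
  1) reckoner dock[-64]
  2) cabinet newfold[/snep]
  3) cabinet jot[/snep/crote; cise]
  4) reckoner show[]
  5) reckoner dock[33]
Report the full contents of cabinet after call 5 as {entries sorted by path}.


Calling reckoner dock passing x='-64', giving 64.
Now I run cabinet newfold passing p='/snep', and observe ok.
I use cabinet jot passing p='/snep/crote', c='cise', → created.
I use reckoner show(), yielding 64.
Invoking reckoner dock passing x='33', yielding 31.

Answer: {flike=smufiwa, plocrova/, snep/, snep/crote=cise}


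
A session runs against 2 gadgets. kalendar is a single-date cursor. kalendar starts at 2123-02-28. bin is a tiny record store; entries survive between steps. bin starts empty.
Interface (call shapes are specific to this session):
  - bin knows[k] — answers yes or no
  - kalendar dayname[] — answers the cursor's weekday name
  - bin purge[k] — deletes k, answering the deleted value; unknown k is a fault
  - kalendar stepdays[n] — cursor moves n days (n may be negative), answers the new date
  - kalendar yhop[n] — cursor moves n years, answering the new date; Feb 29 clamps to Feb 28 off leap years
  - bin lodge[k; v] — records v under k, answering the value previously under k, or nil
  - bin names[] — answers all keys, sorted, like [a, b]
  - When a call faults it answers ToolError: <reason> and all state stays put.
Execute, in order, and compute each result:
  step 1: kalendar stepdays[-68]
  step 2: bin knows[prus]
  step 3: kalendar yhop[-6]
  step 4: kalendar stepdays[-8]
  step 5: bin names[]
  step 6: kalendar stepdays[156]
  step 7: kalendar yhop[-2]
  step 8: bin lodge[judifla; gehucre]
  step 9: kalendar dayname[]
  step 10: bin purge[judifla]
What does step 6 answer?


Answer: 2117-05-19

Derivation:
~$ kalendar stepdays n: -68
[out] 2122-12-22
~$ bin knows k: prus
[out] no
~$ kalendar yhop n: -6
[out] 2116-12-22
~$ kalendar stepdays n: -8
[out] 2116-12-14
~$ bin names
[out] []
~$ kalendar stepdays n: 156
[out] 2117-05-19
~$ kalendar yhop n: -2
[out] 2115-05-19
~$ bin lodge k: judifla v: gehucre
[out] nil
~$ kalendar dayname
[out] Sunday
~$ bin purge k: judifla
[out] gehucre


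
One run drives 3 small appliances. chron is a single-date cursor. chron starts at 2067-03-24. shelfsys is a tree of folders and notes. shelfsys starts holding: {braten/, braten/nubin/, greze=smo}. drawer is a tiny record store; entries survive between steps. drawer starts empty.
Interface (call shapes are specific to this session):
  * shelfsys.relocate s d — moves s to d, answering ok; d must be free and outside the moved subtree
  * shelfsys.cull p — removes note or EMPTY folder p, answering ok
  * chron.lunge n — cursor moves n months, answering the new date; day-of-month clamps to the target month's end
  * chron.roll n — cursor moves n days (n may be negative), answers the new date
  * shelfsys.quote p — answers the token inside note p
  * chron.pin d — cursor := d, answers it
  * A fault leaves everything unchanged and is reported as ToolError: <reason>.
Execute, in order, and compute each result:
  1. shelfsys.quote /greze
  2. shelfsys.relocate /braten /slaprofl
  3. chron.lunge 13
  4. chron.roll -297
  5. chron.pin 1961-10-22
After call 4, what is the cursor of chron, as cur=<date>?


I call shelfsys.quote on p=/greze, yielding smo.
I run shelfsys.relocate on s=/braten, d=/slaprofl, yielding ok.
Calling chron.lunge on n=13, and observe 2068-04-24.
I try chron.roll on n=-297, and see 2067-07-02.
I use chron.pin on d=1961-10-22, and get 1961-10-22.

Answer: cur=2067-07-02
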